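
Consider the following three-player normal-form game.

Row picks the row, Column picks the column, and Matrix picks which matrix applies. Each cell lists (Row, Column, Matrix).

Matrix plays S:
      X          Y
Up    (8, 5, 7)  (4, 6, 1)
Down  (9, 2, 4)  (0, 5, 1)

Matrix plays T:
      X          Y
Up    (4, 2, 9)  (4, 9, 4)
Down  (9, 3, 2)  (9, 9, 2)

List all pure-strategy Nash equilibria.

Row against (X, S): payoffs 8, 9 → best response Down.
Row against (X, T): payoffs 4, 9 → best response Down.
Row against (Y, S): payoffs 4, 0 → best response Up.
Row against (Y, T): payoffs 4, 9 → best response Down.
Column against (Up, S): payoffs 5, 6 → best response Y.
Column against (Up, T): payoffs 2, 9 → best response Y.
Column against (Down, S): payoffs 2, 5 → best response Y.
Column against (Down, T): payoffs 3, 9 → best response Y.
Matrix against (Up, X): payoffs 7, 9 → best response T.
Matrix against (Up, Y): payoffs 1, 4 → best response T.
Matrix against (Down, X): payoffs 4, 2 → best response S.
Matrix against (Down, Y): payoffs 1, 2 → best response T.
Mutual best responses: (Down, Y, T).

The unique pure-strategy Nash equilibrium is (Down, Y, T).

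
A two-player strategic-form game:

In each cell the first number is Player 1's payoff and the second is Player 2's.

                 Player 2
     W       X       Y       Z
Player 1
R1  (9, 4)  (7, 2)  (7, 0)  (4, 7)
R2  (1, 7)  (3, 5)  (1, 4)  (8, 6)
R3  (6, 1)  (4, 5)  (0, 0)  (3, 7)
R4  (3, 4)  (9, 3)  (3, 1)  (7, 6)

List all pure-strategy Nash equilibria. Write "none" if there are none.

No pure-strategy Nash equilibrium.

Check each profile: it is a Nash equilibrium iff no player can strictly gain by switching unilaterally.
(R1, W): Player 2 can switch to Z (4 → 7). Not NE.
(R1, X): Player 1 can switch to R4 (7 → 9). Not NE.
(R1, Y): Player 2 can switch to W (0 → 4). Not NE.
(R1, Z): Player 1 can switch to R2 (4 → 8). Not NE.
(R2, W): Player 1 can switch to R1 (1 → 9). Not NE.
(R2, X): Player 1 can switch to R1 (3 → 7). Not NE.
(R2, Y): Player 1 can switch to R1 (1 → 7). Not NE.
(R2, Z): Player 2 can switch to W (6 → 7). Not NE.
(R3, W): Player 1 can switch to R1 (6 → 9). Not NE.
(R3, X): Player 1 can switch to R1 (4 → 7). Not NE.
(R3, Y): Player 1 can switch to R1 (0 → 7). Not NE.
(R3, Z): Player 1 can switch to R1 (3 → 4). Not NE.
(The remaining 4 profiles each have a profitable deviation by the same check.)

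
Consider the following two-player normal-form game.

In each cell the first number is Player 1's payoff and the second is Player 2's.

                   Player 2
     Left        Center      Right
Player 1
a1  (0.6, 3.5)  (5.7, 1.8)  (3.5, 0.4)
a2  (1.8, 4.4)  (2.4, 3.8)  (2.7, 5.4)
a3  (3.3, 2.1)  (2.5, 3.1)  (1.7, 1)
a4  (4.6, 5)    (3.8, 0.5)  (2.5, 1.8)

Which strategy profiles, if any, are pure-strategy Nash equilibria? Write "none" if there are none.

The unique pure-strategy Nash equilibrium is (a4, Left).

Player 1 against Left: payoffs 0.6, 1.8, 3.3, 4.6 → best response a4.
Player 1 against Center: payoffs 5.7, 2.4, 2.5, 3.8 → best response a1.
Player 1 against Right: payoffs 3.5, 2.7, 1.7, 2.5 → best response a1.
Player 2 against a1: payoffs 3.5, 1.8, 0.4 → best response Left.
Player 2 against a2: payoffs 4.4, 3.8, 5.4 → best response Right.
Player 2 against a3: payoffs 2.1, 3.1, 1 → best response Center.
Player 2 against a4: payoffs 5, 0.5, 1.8 → best response Left.
Mutual best responses: (a4, Left).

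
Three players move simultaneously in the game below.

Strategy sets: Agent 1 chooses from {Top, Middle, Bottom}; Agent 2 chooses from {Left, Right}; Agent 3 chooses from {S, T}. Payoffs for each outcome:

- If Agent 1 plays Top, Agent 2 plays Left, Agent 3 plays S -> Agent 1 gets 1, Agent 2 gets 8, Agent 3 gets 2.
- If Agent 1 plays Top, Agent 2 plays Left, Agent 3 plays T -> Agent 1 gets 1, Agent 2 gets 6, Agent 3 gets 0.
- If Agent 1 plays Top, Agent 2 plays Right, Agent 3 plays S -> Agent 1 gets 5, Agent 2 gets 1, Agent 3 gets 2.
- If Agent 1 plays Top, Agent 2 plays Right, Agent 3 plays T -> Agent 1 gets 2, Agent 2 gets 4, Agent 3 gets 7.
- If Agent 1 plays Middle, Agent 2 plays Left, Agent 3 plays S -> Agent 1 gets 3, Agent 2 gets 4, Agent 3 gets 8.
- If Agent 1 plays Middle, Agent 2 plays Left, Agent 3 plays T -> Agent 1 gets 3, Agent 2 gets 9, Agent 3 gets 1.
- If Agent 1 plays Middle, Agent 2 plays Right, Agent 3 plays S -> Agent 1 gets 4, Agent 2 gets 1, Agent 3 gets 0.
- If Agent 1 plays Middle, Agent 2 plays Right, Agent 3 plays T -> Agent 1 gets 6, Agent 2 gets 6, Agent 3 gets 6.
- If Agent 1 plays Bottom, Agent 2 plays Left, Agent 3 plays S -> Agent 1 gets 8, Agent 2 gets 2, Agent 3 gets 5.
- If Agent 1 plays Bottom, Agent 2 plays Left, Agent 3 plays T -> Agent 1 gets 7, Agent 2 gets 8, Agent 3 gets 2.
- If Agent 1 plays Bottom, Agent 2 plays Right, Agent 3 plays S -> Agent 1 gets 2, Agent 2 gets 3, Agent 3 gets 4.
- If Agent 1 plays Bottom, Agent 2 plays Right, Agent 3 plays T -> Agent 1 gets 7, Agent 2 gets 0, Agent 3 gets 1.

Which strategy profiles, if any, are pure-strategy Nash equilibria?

There is no pure-strategy Nash equilibrium.

Mark each player's best response to every combination of opponents' strategies; a profile where every player is best-responding is a pure Nash equilibrium.
Agent 1 against (Left, S): payoffs 1, 3, 8 → best response Bottom.
Agent 1 against (Left, T): payoffs 1, 3, 7 → best response Bottom.
Agent 1 against (Right, S): payoffs 5, 4, 2 → best response Top.
Agent 1 against (Right, T): payoffs 2, 6, 7 → best response Bottom.
Agent 2 against (Top, S): payoffs 8, 1 → best response Left.
Agent 2 against (Top, T): payoffs 6, 4 → best response Left.
Agent 2 against (Middle, S): payoffs 4, 1 → best response Left.
Agent 2 against (Middle, T): payoffs 9, 6 → best response Left.
Agent 2 against (Bottom, S): payoffs 2, 3 → best response Right.
Agent 2 against (Bottom, T): payoffs 8, 0 → best response Left.
Agent 3 against (Top, Left): payoffs 2, 0 → best response S.
Agent 3 against (Top, Right): payoffs 2, 7 → best response T.
Agent 3 against (Middle, Left): payoffs 8, 1 → best response S.
Agent 3 against (Middle, Right): payoffs 0, 6 → best response T.
Agent 3 against (Bottom, Left): payoffs 5, 2 → best response S.
Agent 3 against (Bottom, Right): payoffs 4, 1 → best response S.
No profile is a mutual best response for all players.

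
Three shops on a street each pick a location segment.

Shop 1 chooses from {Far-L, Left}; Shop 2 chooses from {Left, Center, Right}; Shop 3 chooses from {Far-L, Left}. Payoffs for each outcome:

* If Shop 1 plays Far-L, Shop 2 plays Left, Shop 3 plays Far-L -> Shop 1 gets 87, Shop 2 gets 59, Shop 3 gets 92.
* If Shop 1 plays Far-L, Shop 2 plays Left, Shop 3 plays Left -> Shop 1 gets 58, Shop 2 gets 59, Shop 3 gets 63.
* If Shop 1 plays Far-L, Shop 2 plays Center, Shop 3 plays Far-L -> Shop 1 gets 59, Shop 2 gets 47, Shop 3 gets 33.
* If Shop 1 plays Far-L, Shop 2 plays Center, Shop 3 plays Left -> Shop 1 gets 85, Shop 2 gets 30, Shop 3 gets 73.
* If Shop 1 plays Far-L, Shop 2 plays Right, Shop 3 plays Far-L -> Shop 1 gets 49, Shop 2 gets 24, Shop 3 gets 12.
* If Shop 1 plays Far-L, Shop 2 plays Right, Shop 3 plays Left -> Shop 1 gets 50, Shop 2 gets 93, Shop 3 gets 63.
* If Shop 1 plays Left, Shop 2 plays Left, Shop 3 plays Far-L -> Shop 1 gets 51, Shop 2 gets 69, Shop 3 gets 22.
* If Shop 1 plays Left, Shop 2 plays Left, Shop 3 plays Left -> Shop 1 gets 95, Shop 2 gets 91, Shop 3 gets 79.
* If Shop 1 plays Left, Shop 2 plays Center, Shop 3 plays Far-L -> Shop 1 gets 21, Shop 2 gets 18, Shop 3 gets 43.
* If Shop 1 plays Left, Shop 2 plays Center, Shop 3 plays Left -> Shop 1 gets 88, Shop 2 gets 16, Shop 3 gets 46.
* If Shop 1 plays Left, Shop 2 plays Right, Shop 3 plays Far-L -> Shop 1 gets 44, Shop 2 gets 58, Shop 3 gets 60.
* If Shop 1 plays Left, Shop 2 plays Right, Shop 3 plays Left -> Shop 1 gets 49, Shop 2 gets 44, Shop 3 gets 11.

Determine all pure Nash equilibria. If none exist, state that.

(Far-L, Left, Far-L): Shop 1 gets 87, best alternative 51; Shop 2 gets 59, best alternative 47; Shop 3 gets 92, best alternative 63. No profitable deviation — NE.
(Far-L, Left, Left): Shop 1 can switch to Left (58 → 95). Not NE.
(Far-L, Center, Far-L): Shop 2 can switch to Left (47 → 59). Not NE.
(Far-L, Center, Left): Shop 1 can switch to Left (85 → 88). Not NE.
(Far-L, Right, Far-L): Shop 2 can switch to Left (24 → 59). Not NE.
(Far-L, Right, Left): Shop 1 gets 50, best alternative 49; Shop 2 gets 93, best alternative 59; Shop 3 gets 63, best alternative 12. No profitable deviation — NE.
(Left, Left, Far-L): Shop 1 can switch to Far-L (51 → 87). Not NE.
(Left, Left, Left): Shop 1 gets 95, best alternative 58; Shop 2 gets 91, best alternative 44; Shop 3 gets 79, best alternative 22. No profitable deviation — NE.
(Left, Center, Far-L): Shop 1 can switch to Far-L (21 → 59). Not NE.
(Left, Center, Left): Shop 2 can switch to Left (16 → 91). Not NE.
(Left, Right, Far-L): Shop 1 can switch to Far-L (44 → 49). Not NE.
(Left, Right, Left): Shop 1 can switch to Far-L (49 → 50). Not NE.

(Far-L, Left, Far-L); (Far-L, Right, Left); (Left, Left, Left)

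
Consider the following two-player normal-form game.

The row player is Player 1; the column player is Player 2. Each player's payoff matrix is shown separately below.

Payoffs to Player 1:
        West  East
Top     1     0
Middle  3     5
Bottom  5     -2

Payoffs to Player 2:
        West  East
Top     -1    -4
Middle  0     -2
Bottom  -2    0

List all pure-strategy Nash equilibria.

none

Player 1 against West: payoffs 1, 3, 5 → best response Bottom.
Player 1 against East: payoffs 0, 5, -2 → best response Middle.
Player 2 against Top: payoffs -1, -4 → best response West.
Player 2 against Middle: payoffs 0, -2 → best response West.
Player 2 against Bottom: payoffs -2, 0 → best response East.
No profile is a mutual best response for all players.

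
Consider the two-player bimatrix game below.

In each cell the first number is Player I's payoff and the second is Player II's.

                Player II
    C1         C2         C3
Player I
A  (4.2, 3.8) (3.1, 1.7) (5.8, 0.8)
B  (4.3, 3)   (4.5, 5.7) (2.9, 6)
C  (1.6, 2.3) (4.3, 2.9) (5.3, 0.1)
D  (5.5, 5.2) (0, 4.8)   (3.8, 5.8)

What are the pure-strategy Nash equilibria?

This game has no pure Nash equilibrium.

Player I against C1: payoffs 4.2, 4.3, 1.6, 5.5 → best response D.
Player I against C2: payoffs 3.1, 4.5, 4.3, 0 → best response B.
Player I against C3: payoffs 5.8, 2.9, 5.3, 3.8 → best response A.
Player II against A: payoffs 3.8, 1.7, 0.8 → best response C1.
Player II against B: payoffs 3, 5.7, 6 → best response C3.
Player II against C: payoffs 2.3, 2.9, 0.1 → best response C2.
Player II against D: payoffs 5.2, 4.8, 5.8 → best response C3.
No profile is a mutual best response for all players.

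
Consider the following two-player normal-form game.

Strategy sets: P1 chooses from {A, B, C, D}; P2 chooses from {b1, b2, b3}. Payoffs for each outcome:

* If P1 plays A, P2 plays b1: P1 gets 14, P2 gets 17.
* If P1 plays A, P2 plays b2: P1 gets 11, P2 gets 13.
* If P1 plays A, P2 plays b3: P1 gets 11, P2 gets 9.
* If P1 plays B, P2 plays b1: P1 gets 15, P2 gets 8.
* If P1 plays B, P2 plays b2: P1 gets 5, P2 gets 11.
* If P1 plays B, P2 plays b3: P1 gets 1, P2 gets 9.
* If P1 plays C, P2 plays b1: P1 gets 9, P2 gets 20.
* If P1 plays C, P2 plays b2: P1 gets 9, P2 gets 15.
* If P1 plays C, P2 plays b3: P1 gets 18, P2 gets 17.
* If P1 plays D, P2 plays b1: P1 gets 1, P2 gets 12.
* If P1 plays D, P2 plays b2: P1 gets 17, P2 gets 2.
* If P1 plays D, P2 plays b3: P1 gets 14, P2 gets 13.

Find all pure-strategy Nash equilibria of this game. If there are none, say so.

Mark each player's best response to every combination of opponents' strategies; a profile where every player is best-responding is a pure Nash equilibrium.
P1 against b1: payoffs 14, 15, 9, 1 → best response B.
P1 against b2: payoffs 11, 5, 9, 17 → best response D.
P1 against b3: payoffs 11, 1, 18, 14 → best response C.
P2 against A: payoffs 17, 13, 9 → best response b1.
P2 against B: payoffs 8, 11, 9 → best response b2.
P2 against C: payoffs 20, 15, 17 → best response b1.
P2 against D: payoffs 12, 2, 13 → best response b3.
No profile is a mutual best response for all players.

none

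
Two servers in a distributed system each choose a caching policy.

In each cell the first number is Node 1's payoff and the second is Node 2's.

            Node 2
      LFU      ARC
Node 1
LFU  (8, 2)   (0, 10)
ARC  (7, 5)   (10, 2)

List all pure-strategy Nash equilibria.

Node 1 against LFU: payoffs 8, 7 → best response LFU.
Node 1 against ARC: payoffs 0, 10 → best response ARC.
Node 2 against LFU: payoffs 2, 10 → best response ARC.
Node 2 against ARC: payoffs 5, 2 → best response LFU.
No profile is a mutual best response for all players.

No pure-strategy Nash equilibrium.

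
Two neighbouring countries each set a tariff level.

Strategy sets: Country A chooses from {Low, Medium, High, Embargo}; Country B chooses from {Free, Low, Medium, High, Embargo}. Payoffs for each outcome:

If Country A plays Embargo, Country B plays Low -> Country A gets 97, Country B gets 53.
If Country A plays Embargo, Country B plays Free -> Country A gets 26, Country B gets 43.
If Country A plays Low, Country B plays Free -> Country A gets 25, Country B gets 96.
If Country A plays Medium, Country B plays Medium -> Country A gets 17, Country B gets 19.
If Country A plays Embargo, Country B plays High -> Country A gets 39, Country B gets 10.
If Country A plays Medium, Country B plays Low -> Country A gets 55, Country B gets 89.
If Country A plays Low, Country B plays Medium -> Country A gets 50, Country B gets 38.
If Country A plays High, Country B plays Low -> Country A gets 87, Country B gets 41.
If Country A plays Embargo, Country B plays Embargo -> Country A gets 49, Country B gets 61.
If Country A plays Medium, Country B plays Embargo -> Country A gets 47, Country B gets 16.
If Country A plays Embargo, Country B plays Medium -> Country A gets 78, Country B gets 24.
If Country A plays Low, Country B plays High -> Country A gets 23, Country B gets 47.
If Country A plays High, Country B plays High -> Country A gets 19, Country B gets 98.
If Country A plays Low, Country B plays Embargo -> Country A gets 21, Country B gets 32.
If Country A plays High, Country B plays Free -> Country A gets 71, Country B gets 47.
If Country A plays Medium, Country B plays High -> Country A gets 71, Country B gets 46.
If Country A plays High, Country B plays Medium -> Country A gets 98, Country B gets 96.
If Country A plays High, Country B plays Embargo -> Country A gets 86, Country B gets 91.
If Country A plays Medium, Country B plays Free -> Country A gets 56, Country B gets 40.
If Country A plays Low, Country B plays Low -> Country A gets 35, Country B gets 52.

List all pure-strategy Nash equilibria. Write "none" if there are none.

(Low, Free): Country A can switch to Medium (25 → 56). Not NE.
(Low, Low): Country A can switch to Medium (35 → 55). Not NE.
(Low, Medium): Country A can switch to High (50 → 98). Not NE.
(Low, High): Country A can switch to Medium (23 → 71). Not NE.
(Low, Embargo): Country A can switch to Medium (21 → 47). Not NE.
(Medium, Free): Country A can switch to High (56 → 71). Not NE.
(The remaining 14 profiles each have a profitable deviation by the same check.)

There is no pure-strategy Nash equilibrium.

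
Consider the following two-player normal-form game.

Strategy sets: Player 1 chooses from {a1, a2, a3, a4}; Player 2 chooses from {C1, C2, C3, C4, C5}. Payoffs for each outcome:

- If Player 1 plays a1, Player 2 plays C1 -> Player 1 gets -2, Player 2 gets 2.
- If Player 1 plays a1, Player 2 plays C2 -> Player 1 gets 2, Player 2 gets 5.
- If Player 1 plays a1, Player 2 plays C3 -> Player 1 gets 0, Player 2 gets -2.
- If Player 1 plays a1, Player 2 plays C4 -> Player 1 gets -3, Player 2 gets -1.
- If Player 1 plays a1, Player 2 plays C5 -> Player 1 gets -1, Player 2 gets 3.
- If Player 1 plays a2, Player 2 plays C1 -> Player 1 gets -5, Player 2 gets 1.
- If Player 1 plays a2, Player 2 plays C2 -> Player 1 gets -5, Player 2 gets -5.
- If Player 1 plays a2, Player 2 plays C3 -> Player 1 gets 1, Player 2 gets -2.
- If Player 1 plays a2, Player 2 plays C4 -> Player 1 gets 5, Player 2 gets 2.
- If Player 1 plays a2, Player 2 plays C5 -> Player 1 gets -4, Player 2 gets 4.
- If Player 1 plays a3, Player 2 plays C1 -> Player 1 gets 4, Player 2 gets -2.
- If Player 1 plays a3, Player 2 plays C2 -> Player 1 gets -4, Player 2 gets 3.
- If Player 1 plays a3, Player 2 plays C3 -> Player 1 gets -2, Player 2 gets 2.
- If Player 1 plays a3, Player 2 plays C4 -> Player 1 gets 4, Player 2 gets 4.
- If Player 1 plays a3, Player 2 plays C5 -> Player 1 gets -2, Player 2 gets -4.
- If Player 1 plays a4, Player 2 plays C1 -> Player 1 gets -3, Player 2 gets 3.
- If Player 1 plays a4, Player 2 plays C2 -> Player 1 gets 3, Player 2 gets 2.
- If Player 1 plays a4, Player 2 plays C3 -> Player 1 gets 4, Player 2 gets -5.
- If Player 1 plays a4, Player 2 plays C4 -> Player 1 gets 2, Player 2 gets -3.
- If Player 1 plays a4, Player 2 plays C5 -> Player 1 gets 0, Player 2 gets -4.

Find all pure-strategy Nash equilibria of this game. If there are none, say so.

none

Player 1 against C1: payoffs -2, -5, 4, -3 → best response a3.
Player 1 against C2: payoffs 2, -5, -4, 3 → best response a4.
Player 1 against C3: payoffs 0, 1, -2, 4 → best response a4.
Player 1 against C4: payoffs -3, 5, 4, 2 → best response a2.
Player 1 against C5: payoffs -1, -4, -2, 0 → best response a4.
Player 2 against a1: payoffs 2, 5, -2, -1, 3 → best response C2.
Player 2 against a2: payoffs 1, -5, -2, 2, 4 → best response C5.
Player 2 against a3: payoffs -2, 3, 2, 4, -4 → best response C4.
Player 2 against a4: payoffs 3, 2, -5, -3, -4 → best response C1.
No profile is a mutual best response for all players.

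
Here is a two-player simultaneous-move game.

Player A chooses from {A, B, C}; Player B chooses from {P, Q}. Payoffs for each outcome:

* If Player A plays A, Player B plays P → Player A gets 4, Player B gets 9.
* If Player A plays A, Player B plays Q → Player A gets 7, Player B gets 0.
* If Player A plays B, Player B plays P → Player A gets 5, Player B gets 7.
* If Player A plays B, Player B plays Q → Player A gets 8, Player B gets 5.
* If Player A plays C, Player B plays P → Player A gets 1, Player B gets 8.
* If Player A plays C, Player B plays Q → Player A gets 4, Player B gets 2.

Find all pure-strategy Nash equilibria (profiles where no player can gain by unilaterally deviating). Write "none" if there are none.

The unique pure-strategy Nash equilibrium is (B, P).

(A, P): Player A can switch to B (4 → 5). Not NE.
(A, Q): Player A can switch to B (7 → 8). Not NE.
(B, P): Player A gets 5, best alternative 4; Player B gets 7, best alternative 5. No profitable deviation — NE.
(B, Q): Player B can switch to P (5 → 7). Not NE.
(C, P): Player A can switch to A (1 → 4). Not NE.
(C, Q): Player A can switch to A (4 → 7). Not NE.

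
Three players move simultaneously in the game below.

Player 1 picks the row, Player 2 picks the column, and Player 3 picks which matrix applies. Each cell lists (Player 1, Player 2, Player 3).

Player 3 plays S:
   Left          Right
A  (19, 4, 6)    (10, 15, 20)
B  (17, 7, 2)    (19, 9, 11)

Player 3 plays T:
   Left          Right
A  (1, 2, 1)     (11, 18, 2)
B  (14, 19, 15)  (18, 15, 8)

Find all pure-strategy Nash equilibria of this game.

(A, Left, S): Player 2 can switch to Right (4 → 15). Not NE.
(A, Left, T): Player 1 can switch to B (1 → 14). Not NE.
(A, Right, S): Player 1 can switch to B (10 → 19). Not NE.
(A, Right, T): Player 1 can switch to B (11 → 18). Not NE.
(B, Left, S): Player 1 can switch to A (17 → 19). Not NE.
(B, Left, T): Player 1 gets 14, best alternative 1; Player 2 gets 19, best alternative 15; Player 3 gets 15, best alternative 2. No profitable deviation — NE.
(B, Right, S): Player 1 gets 19, best alternative 10; Player 2 gets 9, best alternative 7; Player 3 gets 11, best alternative 8. No profitable deviation — NE.
(B, Right, T): Player 2 can switch to Left (15 → 19). Not NE.

The pure Nash equilibria are (B, Left, T), (B, Right, S).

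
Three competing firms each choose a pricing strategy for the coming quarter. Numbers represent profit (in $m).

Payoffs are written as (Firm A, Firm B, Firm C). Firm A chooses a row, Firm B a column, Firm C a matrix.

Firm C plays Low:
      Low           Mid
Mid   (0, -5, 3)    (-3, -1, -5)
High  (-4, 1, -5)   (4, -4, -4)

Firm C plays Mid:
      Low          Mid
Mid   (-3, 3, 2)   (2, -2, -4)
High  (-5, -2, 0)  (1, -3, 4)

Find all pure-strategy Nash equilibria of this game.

For each player, find the best response to each opponent profile; mutual best responses are the pure NE.
Firm A against (Low, Low): payoffs 0, -4 → best response Mid.
Firm A against (Low, Mid): payoffs -3, -5 → best response Mid.
Firm A against (Mid, Low): payoffs -3, 4 → best response High.
Firm A against (Mid, Mid): payoffs 2, 1 → best response Mid.
Firm B against (Mid, Low): payoffs -5, -1 → best response Mid.
Firm B against (Mid, Mid): payoffs 3, -2 → best response Low.
Firm B against (High, Low): payoffs 1, -4 → best response Low.
Firm B against (High, Mid): payoffs -2, -3 → best response Low.
Firm C against (Mid, Low): payoffs 3, 2 → best response Low.
Firm C against (Mid, Mid): payoffs -5, -4 → best response Mid.
Firm C against (High, Low): payoffs -5, 0 → best response Mid.
Firm C against (High, Mid): payoffs -4, 4 → best response Mid.
No profile is a mutual best response for all players.

There is no pure-strategy Nash equilibrium.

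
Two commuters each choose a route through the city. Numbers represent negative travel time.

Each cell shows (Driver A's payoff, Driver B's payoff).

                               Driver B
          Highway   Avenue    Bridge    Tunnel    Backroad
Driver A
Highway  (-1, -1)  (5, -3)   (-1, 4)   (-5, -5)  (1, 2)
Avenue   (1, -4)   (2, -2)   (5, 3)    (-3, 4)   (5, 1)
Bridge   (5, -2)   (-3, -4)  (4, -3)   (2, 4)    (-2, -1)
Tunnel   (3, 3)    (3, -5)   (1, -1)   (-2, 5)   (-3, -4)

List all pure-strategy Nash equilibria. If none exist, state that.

The unique pure-strategy Nash equilibrium is (Bridge, Tunnel).

(Highway, Highway): Driver A can switch to Avenue (-1 → 1). Not NE.
(Highway, Avenue): Driver B can switch to Highway (-3 → -1). Not NE.
(Highway, Bridge): Driver A can switch to Avenue (-1 → 5). Not NE.
(Highway, Tunnel): Driver A can switch to Avenue (-5 → -3). Not NE.
(Highway, Backroad): Driver A can switch to Avenue (1 → 5). Not NE.
(Avenue, Highway): Driver A can switch to Bridge (1 → 5). Not NE.
(Avenue, Avenue): Driver A can switch to Highway (2 → 5). Not NE.
(Avenue, Bridge): Driver B can switch to Tunnel (3 → 4). Not NE.
(Avenue, Tunnel): Driver A can switch to Bridge (-3 → 2). Not NE.
(Avenue, Backroad): Driver B can switch to Bridge (1 → 3). Not NE.
(Bridge, Tunnel): Driver A gets 2, best alternative -2; Driver B gets 4, best alternative -1. No profitable deviation — NE.
(The remaining 9 profiles each have a profitable deviation by the same check.)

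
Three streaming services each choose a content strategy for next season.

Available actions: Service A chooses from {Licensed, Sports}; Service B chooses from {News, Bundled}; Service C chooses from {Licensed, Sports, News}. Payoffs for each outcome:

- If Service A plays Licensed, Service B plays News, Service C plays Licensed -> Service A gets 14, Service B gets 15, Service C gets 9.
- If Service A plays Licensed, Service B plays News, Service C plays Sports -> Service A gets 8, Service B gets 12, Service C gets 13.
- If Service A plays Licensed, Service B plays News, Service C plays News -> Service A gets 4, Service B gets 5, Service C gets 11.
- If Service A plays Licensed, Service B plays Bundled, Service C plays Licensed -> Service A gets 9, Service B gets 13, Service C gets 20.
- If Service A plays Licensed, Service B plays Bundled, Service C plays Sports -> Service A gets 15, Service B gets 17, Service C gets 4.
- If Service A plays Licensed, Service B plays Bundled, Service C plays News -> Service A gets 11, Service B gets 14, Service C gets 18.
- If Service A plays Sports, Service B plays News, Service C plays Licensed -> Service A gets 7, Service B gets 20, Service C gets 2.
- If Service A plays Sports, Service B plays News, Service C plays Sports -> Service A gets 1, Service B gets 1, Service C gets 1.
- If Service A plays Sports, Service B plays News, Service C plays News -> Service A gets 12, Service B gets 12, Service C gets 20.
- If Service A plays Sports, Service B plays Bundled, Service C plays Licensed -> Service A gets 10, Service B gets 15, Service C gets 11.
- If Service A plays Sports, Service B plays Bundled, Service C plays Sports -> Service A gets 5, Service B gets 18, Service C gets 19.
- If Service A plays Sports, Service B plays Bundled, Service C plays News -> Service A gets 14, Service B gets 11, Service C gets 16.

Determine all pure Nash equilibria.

For each strategy profile, look for a profitable unilateral deviation.
(Licensed, News, Licensed): Service C can switch to Sports (9 → 13). Not NE.
(Licensed, News, Sports): Service B can switch to Bundled (12 → 17). Not NE.
(Licensed, News, News): Service A can switch to Sports (4 → 12). Not NE.
(Licensed, Bundled, Licensed): Service A can switch to Sports (9 → 10). Not NE.
(Licensed, Bundled, Sports): Service C can switch to Licensed (4 → 20). Not NE.
(Licensed, Bundled, News): Service A can switch to Sports (11 → 14). Not NE.
(Sports, News, Licensed): Service A can switch to Licensed (7 → 14). Not NE.
(Sports, News, Sports): Service A can switch to Licensed (1 → 8). Not NE.
(Sports, News, News): Service A gets 12, best alternative 4; Service B gets 12, best alternative 11; Service C gets 20, best alternative 2. No profitable deviation — NE.
(Sports, Bundled, Licensed): Service B can switch to News (15 → 20). Not NE.
(Sports, Bundled, Sports): Service A can switch to Licensed (5 → 15). Not NE.
(The remaining 1 profile has a profitable deviation by the same check.)

Pure NE: (Sports, News, News)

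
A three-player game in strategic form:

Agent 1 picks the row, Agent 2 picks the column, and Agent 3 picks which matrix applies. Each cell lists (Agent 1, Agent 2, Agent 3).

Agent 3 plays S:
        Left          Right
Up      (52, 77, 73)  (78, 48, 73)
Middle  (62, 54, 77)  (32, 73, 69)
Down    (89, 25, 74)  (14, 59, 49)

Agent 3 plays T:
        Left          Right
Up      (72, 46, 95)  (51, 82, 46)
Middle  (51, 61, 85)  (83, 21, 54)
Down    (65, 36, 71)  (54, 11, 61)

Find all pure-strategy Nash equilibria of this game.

This game has no pure Nash equilibrium.

Agent 1 against (Left, S): payoffs 52, 62, 89 → best response Down.
Agent 1 against (Left, T): payoffs 72, 51, 65 → best response Up.
Agent 1 against (Right, S): payoffs 78, 32, 14 → best response Up.
Agent 1 against (Right, T): payoffs 51, 83, 54 → best response Middle.
Agent 2 against (Up, S): payoffs 77, 48 → best response Left.
Agent 2 against (Up, T): payoffs 46, 82 → best response Right.
Agent 2 against (Middle, S): payoffs 54, 73 → best response Right.
Agent 2 against (Middle, T): payoffs 61, 21 → best response Left.
Agent 2 against (Down, S): payoffs 25, 59 → best response Right.
Agent 2 against (Down, T): payoffs 36, 11 → best response Left.
Agent 3 against (Up, Left): payoffs 73, 95 → best response T.
Agent 3 against (Up, Right): payoffs 73, 46 → best response S.
Agent 3 against (Middle, Left): payoffs 77, 85 → best response T.
Agent 3 against (Middle, Right): payoffs 69, 54 → best response S.
Agent 3 against (Down, Left): payoffs 74, 71 → best response S.
Agent 3 against (Down, Right): payoffs 49, 61 → best response T.
No profile is a mutual best response for all players.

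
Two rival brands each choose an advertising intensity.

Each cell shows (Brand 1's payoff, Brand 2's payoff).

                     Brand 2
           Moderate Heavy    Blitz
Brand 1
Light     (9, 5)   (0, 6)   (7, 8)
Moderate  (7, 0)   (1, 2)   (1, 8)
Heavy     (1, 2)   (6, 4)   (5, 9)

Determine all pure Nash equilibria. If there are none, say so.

(Light, Moderate): Brand 2 can switch to Heavy (5 → 6). Not NE.
(Light, Heavy): Brand 1 can switch to Moderate (0 → 1). Not NE.
(Light, Blitz): Brand 1 gets 7, best alternative 5; Brand 2 gets 8, best alternative 6. No profitable deviation — NE.
(Moderate, Moderate): Brand 1 can switch to Light (7 → 9). Not NE.
(Moderate, Heavy): Brand 1 can switch to Heavy (1 → 6). Not NE.
(Moderate, Blitz): Brand 1 can switch to Light (1 → 7). Not NE.
(Heavy, Moderate): Brand 1 can switch to Light (1 → 9). Not NE.
(Heavy, Heavy): Brand 2 can switch to Blitz (4 → 9). Not NE.
(Heavy, Blitz): Brand 1 can switch to Light (5 → 7). Not NE.

The unique pure-strategy Nash equilibrium is (Light, Blitz).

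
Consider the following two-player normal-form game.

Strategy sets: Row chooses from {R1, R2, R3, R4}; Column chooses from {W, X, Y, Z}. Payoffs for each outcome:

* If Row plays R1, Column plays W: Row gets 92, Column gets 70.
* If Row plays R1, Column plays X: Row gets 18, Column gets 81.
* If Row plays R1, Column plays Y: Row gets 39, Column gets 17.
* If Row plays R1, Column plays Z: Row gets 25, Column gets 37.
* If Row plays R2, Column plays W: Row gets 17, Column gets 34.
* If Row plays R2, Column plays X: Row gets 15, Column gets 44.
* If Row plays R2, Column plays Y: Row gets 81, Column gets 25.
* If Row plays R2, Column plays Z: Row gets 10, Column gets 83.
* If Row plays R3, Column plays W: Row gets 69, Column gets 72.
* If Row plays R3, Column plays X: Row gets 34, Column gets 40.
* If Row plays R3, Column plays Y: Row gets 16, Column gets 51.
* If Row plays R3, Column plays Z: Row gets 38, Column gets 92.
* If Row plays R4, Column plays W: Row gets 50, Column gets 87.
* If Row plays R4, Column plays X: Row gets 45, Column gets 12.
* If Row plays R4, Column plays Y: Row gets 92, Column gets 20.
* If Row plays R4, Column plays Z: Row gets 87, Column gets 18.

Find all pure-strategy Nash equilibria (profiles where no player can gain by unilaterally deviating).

(R1, W): Column can switch to X (70 → 81). Not NE.
(R1, X): Row can switch to R3 (18 → 34). Not NE.
(R1, Y): Row can switch to R2 (39 → 81). Not NE.
(R1, Z): Row can switch to R3 (25 → 38). Not NE.
(R2, W): Row can switch to R1 (17 → 92). Not NE.
(R2, X): Row can switch to R1 (15 → 18). Not NE.
(R2, Y): Row can switch to R4 (81 → 92). Not NE.
(R2, Z): Row can switch to R1 (10 → 25). Not NE.
(R3, W): Row can switch to R1 (69 → 92). Not NE.
(R3, X): Row can switch to R4 (34 → 45). Not NE.
(The remaining 6 profiles each have a profitable deviation by the same check.)

none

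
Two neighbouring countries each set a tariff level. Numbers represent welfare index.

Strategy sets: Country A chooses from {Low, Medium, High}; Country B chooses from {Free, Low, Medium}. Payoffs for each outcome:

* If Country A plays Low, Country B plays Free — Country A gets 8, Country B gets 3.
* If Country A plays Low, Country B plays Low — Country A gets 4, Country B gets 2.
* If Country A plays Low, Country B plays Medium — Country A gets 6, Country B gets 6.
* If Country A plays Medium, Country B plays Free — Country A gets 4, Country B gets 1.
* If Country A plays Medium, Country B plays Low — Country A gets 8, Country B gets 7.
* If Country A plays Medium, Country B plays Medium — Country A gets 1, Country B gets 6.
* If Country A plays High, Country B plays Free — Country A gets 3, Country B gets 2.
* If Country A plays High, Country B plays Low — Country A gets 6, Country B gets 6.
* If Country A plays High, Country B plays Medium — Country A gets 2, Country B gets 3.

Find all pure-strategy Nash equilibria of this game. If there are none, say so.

Mark each player's best response to every combination of opponents' strategies; a profile where every player is best-responding is a pure Nash equilibrium.
Country A against Free: payoffs 8, 4, 3 → best response Low.
Country A against Low: payoffs 4, 8, 6 → best response Medium.
Country A against Medium: payoffs 6, 1, 2 → best response Low.
Country B against Low: payoffs 3, 2, 6 → best response Medium.
Country B against Medium: payoffs 1, 7, 6 → best response Low.
Country B against High: payoffs 2, 6, 3 → best response Low.
Mutual best responses: (Low, Medium); (Medium, Low).

(Low, Medium); (Medium, Low)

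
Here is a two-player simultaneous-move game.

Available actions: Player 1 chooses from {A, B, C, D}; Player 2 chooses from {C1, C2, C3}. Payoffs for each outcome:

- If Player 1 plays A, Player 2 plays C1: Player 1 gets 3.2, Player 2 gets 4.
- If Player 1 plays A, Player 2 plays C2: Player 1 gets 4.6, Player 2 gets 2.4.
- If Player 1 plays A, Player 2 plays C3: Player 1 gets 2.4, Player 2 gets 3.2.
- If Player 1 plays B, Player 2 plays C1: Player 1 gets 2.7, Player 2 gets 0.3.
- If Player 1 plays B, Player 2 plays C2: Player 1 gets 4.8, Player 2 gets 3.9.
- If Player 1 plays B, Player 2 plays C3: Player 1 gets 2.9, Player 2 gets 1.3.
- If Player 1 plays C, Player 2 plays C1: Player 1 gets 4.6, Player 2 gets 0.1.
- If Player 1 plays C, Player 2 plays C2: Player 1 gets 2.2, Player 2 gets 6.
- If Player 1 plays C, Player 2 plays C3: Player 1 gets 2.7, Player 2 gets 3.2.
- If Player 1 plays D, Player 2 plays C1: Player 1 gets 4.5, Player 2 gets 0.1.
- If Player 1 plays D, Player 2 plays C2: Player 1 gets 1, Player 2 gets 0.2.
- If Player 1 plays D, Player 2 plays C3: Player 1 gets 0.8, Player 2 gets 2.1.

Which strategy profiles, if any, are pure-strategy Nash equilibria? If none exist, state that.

The unique pure-strategy Nash equilibrium is (B, C2).

Player 1 against C1: payoffs 3.2, 2.7, 4.6, 4.5 → best response C.
Player 1 against C2: payoffs 4.6, 4.8, 2.2, 1 → best response B.
Player 1 against C3: payoffs 2.4, 2.9, 2.7, 0.8 → best response B.
Player 2 against A: payoffs 4, 2.4, 3.2 → best response C1.
Player 2 against B: payoffs 0.3, 3.9, 1.3 → best response C2.
Player 2 against C: payoffs 0.1, 6, 3.2 → best response C2.
Player 2 against D: payoffs 0.1, 0.2, 2.1 → best response C3.
Mutual best responses: (B, C2).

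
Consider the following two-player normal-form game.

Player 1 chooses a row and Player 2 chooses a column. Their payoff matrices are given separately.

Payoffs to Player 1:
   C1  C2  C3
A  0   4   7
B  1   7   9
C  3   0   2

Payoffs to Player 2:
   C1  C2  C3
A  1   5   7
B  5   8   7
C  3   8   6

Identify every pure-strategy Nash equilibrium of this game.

(B, C2)

Player 1 against C1: payoffs 0, 1, 3 → best response C.
Player 1 against C2: payoffs 4, 7, 0 → best response B.
Player 1 against C3: payoffs 7, 9, 2 → best response B.
Player 2 against A: payoffs 1, 5, 7 → best response C3.
Player 2 against B: payoffs 5, 8, 7 → best response C2.
Player 2 against C: payoffs 3, 8, 6 → best response C2.
Mutual best responses: (B, C2).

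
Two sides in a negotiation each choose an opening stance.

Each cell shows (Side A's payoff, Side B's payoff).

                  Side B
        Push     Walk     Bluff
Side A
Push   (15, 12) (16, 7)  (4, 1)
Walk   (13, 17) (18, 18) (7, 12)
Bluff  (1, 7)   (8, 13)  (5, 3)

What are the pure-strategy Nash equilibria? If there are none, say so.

For each strategy profile, look for a profitable unilateral deviation.
(Push, Push): Side A gets 15, best alternative 13; Side B gets 12, best alternative 7. No profitable deviation — NE.
(Push, Walk): Side A can switch to Walk (16 → 18). Not NE.
(Push, Bluff): Side A can switch to Walk (4 → 7). Not NE.
(Walk, Push): Side A can switch to Push (13 → 15). Not NE.
(Walk, Walk): Side A gets 18, best alternative 16; Side B gets 18, best alternative 17. No profitable deviation — NE.
(Walk, Bluff): Side B can switch to Push (12 → 17). Not NE.
(Bluff, Push): Side A can switch to Push (1 → 15). Not NE.
(Bluff, Walk): Side A can switch to Push (8 → 16). Not NE.
(Bluff, Bluff): Side A can switch to Walk (5 → 7). Not NE.

Pure-strategy Nash equilibria: (Push, Push); (Walk, Walk)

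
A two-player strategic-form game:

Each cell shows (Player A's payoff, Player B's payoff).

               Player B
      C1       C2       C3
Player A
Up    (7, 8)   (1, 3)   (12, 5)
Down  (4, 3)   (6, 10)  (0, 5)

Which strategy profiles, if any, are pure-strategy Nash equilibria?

Pure-strategy Nash equilibria: (Up, C1), (Down, C2)

(Up, C1): Player A gets 7, best alternative 4; Player B gets 8, best alternative 5. No profitable deviation — NE.
(Up, C2): Player A can switch to Down (1 → 6). Not NE.
(Up, C3): Player B can switch to C1 (5 → 8). Not NE.
(Down, C1): Player A can switch to Up (4 → 7). Not NE.
(Down, C2): Player A gets 6, best alternative 1; Player B gets 10, best alternative 5. No profitable deviation — NE.
(Down, C3): Player A can switch to Up (0 → 12). Not NE.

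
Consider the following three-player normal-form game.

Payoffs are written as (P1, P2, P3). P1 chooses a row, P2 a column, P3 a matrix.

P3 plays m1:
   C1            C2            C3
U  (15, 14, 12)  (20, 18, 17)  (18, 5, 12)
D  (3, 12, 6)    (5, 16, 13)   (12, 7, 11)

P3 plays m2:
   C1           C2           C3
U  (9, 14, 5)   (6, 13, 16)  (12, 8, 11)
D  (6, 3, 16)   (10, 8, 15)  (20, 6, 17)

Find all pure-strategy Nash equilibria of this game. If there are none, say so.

(U, C1, m1): P2 can switch to C2 (14 → 18). Not NE.
(U, C1, m2): P3 can switch to m1 (5 → 12). Not NE.
(U, C2, m1): P1 gets 20, best alternative 5; P2 gets 18, best alternative 14; P3 gets 17, best alternative 16. No profitable deviation — NE.
(U, C2, m2): P1 can switch to D (6 → 10). Not NE.
(U, C3, m1): P2 can switch to C1 (5 → 14). Not NE.
(U, C3, m2): P1 can switch to D (12 → 20). Not NE.
(D, C1, m1): P1 can switch to U (3 → 15). Not NE.
(D, C1, m2): P1 can switch to U (6 → 9). Not NE.
(D, C2, m1): P1 can switch to U (5 → 20). Not NE.
(D, C2, m2): P1 gets 10, best alternative 6; P2 gets 8, best alternative 6; P3 gets 15, best alternative 13. No profitable deviation — NE.
(The remaining 2 profiles each have a profitable deviation by the same check.)

(U, C2, m1) and (D, C2, m2)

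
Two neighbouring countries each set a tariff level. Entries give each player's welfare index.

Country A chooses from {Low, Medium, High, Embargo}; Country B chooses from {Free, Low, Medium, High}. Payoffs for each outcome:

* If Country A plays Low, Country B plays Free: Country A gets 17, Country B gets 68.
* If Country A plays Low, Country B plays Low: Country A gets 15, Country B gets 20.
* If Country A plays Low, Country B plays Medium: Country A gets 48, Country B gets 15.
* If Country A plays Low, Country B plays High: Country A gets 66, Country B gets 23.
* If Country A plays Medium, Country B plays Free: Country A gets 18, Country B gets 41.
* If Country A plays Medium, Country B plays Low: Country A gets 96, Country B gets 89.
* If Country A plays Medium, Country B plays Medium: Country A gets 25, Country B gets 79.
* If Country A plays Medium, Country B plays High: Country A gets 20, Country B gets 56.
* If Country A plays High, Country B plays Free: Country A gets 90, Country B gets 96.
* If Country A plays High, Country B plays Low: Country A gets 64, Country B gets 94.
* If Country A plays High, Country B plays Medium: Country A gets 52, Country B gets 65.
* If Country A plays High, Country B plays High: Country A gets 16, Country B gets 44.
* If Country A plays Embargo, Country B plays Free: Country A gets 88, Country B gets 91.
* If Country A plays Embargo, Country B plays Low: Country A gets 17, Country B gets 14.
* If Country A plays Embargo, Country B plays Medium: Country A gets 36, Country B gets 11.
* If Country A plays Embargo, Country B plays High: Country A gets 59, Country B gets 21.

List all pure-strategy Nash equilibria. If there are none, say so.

Check each profile: it is a Nash equilibrium iff no player can strictly gain by switching unilaterally.
(Low, Free): Country A can switch to Medium (17 → 18). Not NE.
(Low, Low): Country A can switch to Medium (15 → 96). Not NE.
(Low, Medium): Country A can switch to High (48 → 52). Not NE.
(Low, High): Country B can switch to Free (23 → 68). Not NE.
(Medium, Free): Country A can switch to High (18 → 90). Not NE.
(Medium, Low): Country A gets 96, best alternative 64; Country B gets 89, best alternative 79. No profitable deviation — NE.
(Medium, Medium): Country A can switch to Low (25 → 48). Not NE.
(Medium, High): Country A can switch to Low (20 → 66). Not NE.
(High, Free): Country A gets 90, best alternative 88; Country B gets 96, best alternative 94. No profitable deviation — NE.
(High, Low): Country A can switch to Medium (64 → 96). Not NE.
(High, Medium): Country B can switch to Free (65 → 96). Not NE.
(High, High): Country A can switch to Low (16 → 66). Not NE.
(Embargo, Free): Country A can switch to High (88 → 90). Not NE.
(Embargo, Low): Country A can switch to Medium (17 → 96). Not NE.
(The remaining 2 profiles each have a profitable deviation by the same check.)

(Medium, Low), (High, Free)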